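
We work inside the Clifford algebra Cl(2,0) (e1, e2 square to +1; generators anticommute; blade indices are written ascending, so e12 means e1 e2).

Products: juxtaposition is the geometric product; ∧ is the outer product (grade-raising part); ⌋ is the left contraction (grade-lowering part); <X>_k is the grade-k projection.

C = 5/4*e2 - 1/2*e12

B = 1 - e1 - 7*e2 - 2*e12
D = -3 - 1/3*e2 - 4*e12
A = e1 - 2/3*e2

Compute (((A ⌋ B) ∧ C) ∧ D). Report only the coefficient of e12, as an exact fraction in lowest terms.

step 1: 11/3 - 4/3*e1 - 2*e2
step 2: 55/12*e2 - 7/2*e12
step 3: -55/4*e2 + 21/2*e12
Answer: 21/2


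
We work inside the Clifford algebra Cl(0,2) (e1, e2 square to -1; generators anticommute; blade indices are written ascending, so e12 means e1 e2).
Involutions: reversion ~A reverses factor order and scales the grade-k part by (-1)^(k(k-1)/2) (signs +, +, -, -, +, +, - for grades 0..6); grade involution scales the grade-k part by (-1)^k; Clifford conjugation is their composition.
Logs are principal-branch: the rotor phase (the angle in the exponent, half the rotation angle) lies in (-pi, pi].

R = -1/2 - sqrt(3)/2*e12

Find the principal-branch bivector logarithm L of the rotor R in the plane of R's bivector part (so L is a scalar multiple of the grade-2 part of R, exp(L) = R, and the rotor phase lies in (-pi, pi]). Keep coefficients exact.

The scalar part of R is -1/2, so the principal-branch rotor phase is pinned; divide the bivector part by its sine to get the unit plane — L is the phase times that plane.
Concretely: cos(phase) = -1/2 gives phase = ±2*pi/3, and since phase/sin(phase) is even the sign is immaterial: L = (phase/sin(phase)) * <R>_2 = (4*sqrt(3)*pi/9) * <R>_2.
Answer: -2*pi/3*e12


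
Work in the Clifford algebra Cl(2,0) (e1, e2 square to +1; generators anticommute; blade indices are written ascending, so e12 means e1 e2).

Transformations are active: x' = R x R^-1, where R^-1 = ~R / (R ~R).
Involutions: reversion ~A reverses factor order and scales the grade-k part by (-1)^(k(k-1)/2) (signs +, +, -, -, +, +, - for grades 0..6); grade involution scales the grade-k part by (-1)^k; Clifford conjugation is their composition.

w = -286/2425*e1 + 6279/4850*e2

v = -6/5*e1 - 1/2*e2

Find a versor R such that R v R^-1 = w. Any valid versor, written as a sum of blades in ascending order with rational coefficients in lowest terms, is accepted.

Construction: equal norms (both 169/100) license R = v + w = -3196/2425*e1 + 1927/2425*e2 — nothing changes along that direction, while (v - w)/2 changes sign, so v maps onto w.
Answer: -3196/2425*e1 + 1927/2425*e2


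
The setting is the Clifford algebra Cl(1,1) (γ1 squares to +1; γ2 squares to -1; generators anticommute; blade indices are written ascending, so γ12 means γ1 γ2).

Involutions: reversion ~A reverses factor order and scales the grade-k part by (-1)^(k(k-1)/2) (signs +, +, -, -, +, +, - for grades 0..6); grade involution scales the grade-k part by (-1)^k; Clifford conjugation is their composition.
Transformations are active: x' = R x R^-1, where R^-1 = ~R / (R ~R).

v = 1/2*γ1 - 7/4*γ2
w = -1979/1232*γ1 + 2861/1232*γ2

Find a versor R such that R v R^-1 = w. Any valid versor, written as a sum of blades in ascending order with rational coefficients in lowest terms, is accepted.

A norm check does it: q(v) = q(w) = -45/16, hence R = v + w = -1363/1232*γ1 + 705/1232*γ2 realises the map — parallel part kept, (v - w)/2 negated, v carried to w.
Answer: -1363/1232*γ1 + 705/1232*γ2


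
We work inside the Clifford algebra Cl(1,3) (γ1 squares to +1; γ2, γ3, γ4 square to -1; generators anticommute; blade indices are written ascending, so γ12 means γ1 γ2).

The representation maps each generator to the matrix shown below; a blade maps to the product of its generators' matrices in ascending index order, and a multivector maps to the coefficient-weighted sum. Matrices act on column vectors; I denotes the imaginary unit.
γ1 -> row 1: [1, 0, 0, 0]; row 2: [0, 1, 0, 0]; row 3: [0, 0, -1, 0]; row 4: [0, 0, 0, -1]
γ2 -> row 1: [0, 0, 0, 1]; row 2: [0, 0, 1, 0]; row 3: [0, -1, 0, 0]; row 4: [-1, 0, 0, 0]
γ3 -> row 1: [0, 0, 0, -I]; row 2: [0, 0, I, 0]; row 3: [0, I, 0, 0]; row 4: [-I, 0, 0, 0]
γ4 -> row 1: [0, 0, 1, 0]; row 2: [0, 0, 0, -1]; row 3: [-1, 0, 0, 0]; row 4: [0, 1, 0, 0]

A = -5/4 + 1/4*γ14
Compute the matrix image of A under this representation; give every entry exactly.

Bivector images (products of the table entries): rho(γ14) = rho(γ1)rho(γ4) = row 1: [0, 0, 1, 0]; row 2: [0, 0, 0, -1]; row 3: [1, 0, 0, 0]; row 4: [0, -1, 0, 0].
M = (-5/4)*1 + (1/4)*rho(γ14), summed entrywise (1 is the identity matrix):
Answer: row 1: [-5/4, 0, 1/4, 0]; row 2: [0, -5/4, 0, -1/4]; row 3: [1/4, 0, -5/4, 0]; row 4: [0, -1/4, 0, -5/4]


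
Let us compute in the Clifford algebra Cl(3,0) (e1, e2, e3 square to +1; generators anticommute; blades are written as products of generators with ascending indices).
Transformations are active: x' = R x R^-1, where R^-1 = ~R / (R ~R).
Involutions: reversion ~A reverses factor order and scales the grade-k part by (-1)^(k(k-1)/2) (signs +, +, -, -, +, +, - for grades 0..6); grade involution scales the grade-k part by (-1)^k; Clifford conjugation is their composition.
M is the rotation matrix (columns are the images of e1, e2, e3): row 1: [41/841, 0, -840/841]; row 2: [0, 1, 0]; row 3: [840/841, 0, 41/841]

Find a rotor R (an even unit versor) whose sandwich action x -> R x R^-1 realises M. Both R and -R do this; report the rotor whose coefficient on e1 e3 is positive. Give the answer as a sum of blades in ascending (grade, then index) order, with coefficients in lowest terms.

Method: write R = a + b12*e1 e2 + b13*e1 e3 + b23*e2 e3 with a^2 + b12^2 + b13^2 + b23^2 = 1 (so R^-1 = ~R). Expanding the columns R e_j ~R gives tr M = 4a^2 - 1 and, from the antisymmetric part, M21 - M12 = -4a*b12, M13 - M31 = 4a*b13, M32 - M23 = -4a*b23.
Here tr M = 923/841, so a^2 = (1 + tr M)/4 = 441/841 and a = ±21/29. Taking a = 21/29: M21 - M12 = 0, M13 - M31 = -1680/841, M32 - M23 = 0, giving b12 = 0, b13 = -20/29, b23 = 0, i.e. R = 21/29 - 20/29*e1 e3.
Its e1 e3 coefficient is negative, so report the other preimage -R.
Answer: -21/29 + 20/29*e1 e3. Uniqueness: Spin(3) -> SO(3) maps R and -R to the same rotation of trace 923/841; fixing the sign of the e1 e3 coefficient removes the ambiguity.


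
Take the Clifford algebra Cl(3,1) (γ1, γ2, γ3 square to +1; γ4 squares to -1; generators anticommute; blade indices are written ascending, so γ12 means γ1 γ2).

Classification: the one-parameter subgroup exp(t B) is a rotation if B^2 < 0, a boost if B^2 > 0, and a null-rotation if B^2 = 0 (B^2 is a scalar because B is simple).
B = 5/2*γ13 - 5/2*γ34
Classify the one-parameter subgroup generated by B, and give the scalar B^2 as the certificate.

B^2 term by term: the squares give (5/2)^2*(γ13)^2 + (-5/2)^2*(γ34)^2 = 25/4*(-1) + 25/4*(+1) = 0 (each basis 2-blade squares to minus the product of its generators' squares); cross terms between blades sharing an index anticommute and cancel. So B^2 = 0.
Answer: null-rotation, certificate B^2 = 0. The class reads off the invariant scalar 0 directly.


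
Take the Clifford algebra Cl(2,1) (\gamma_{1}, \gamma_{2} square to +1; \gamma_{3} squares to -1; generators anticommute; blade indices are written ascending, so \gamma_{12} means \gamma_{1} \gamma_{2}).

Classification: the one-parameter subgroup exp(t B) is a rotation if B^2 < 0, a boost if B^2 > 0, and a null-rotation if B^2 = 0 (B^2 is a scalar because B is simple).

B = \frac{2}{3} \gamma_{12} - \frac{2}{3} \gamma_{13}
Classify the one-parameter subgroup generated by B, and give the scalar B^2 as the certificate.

B^2 term by term: the squares give (\frac{2}{3})^2*(\gamma_{12})^2 + (-\frac{2}{3})^2*(\gamma_{13})^2 = \frac{4}{9}*(-1) + \frac{4}{9}*(+1) = 0 (each basis 2-blade squares to minus the product of its generators' squares); cross terms between blades sharing an index anticommute and cancel. So B^2 = 0.
Answer: null-rotation, certificate B^2 = 0. One invariant decides it: the square 0 survives every conjugation, and its sign is exactly the classification.


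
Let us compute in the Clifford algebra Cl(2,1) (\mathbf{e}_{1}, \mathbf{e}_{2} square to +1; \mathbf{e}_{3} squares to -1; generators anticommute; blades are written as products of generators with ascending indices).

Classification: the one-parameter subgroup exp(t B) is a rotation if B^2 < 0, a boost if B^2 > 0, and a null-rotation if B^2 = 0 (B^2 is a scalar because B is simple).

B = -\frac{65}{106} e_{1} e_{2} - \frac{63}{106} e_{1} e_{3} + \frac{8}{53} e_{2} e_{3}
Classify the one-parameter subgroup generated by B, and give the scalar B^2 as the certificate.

B^2 term by term: the squares give (-\frac{65}{106})^2*(e_{1} e_{2})^2 + (-\frac{63}{106})^2*(e_{1} e_{3})^2 + (\frac{8}{53})^2*(e_{2} e_{3})^2 = \frac{4225}{11236}*(-1) + \frac{3969}{11236}*(+1) + \frac{64}{2809}*(+1) = 0 (each basis 2-blade squares to minus the product of its generators' squares); cross terms between blades sharing an index anticommute and cancel. So B^2 = 0.
Answer: null-rotation, certificate B^2 = 0. Because 0 is invariant under every versor sandwich, the classification follows from its sign alone.


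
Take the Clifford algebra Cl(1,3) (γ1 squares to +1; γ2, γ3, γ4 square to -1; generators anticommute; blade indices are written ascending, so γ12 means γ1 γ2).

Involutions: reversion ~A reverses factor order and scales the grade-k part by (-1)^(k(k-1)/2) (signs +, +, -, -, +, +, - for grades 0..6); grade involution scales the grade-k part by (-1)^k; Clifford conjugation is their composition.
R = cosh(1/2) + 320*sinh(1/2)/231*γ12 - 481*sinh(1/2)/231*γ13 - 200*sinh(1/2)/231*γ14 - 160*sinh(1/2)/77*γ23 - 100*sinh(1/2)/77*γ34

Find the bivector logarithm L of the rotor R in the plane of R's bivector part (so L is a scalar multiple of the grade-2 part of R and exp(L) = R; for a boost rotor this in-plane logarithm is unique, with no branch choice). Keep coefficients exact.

The scalar part of R is cosh(1/2), which determines |rapidity| via cosh; the sign lives in the bivector part, and pairing them (bivector part over sinh of the rapidity = the plane) gives the unique in-plane L = rapidity * plane.
Concretely: cosh(rapidity) = cosh(1/2) gives rapidity = ±1/2, and since rapidity/sinh(rapidity) is even the sign is immaterial: L = (rapidity/sinh(rapidity)) * <R>_2 = (1/(2*sinh(1/2))) * <R>_2.
Answer: 160/231*γ12 - 481/462*γ13 - 100/231*γ14 - 80/77*γ23 - 50/77*γ34


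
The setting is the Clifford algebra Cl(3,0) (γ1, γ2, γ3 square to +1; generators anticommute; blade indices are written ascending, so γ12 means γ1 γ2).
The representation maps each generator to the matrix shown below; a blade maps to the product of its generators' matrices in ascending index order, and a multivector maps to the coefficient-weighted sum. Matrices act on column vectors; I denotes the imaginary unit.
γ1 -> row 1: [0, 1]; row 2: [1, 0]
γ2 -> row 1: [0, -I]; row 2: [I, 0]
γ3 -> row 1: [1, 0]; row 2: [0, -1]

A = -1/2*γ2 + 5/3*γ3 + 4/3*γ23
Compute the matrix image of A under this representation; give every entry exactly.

Bivector images (products of the table entries): rho(γ23) = rho(γ2)rho(γ3) = row 1: [0, I]; row 2: [I, 0].
M = (-1/2)*rho(γ2) + (5/3)*rho(γ3) + (4/3)*rho(γ23), summed entrywise:
Answer: row 1: [5/3, 11*I/6]; row 2: [5*I/6, -5/3]


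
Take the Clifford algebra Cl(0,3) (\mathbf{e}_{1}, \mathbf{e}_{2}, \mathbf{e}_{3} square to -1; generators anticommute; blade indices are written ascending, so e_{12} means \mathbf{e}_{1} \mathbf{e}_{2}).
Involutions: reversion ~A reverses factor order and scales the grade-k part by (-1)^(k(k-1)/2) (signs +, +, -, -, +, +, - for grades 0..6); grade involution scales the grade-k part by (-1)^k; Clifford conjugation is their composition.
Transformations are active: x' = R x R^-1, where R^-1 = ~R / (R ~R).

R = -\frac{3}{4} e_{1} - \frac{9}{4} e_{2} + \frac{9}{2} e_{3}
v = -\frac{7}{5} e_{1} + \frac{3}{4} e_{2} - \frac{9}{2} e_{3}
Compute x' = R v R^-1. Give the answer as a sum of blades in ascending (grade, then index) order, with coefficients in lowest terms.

~R = -\frac{3}{4} e_{1} - \frac{9}{4} e_{2} + \frac{9}{2} e_{3}, and R ~R = -\frac{207}{8}, so R^-1 = ~R / (-\frac{207}{8}).
R v = \frac{1671}{80} - \frac{297}{80} e_{12} + \frac{387}{40} e_{13} + \frac{27}{4} e_{23}
Answer: \frac{1201}{460} e_{1} + \frac{663}{230} e_{2} - \frac{318}{115} e_{3}


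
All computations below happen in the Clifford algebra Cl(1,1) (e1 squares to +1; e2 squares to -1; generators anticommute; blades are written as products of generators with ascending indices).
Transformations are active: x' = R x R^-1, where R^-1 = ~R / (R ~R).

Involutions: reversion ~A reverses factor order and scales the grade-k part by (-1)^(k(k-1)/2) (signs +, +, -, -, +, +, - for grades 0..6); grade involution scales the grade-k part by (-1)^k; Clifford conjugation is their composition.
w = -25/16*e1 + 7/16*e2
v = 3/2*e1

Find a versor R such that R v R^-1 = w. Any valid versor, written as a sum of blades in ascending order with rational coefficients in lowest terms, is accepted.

The midline construction: v and w both square to 9/4, so reflecting in their sum -1/16*e1 + 7/16*e2 exchanges them.
Answer: -1/16*e1 + 7/16*e2


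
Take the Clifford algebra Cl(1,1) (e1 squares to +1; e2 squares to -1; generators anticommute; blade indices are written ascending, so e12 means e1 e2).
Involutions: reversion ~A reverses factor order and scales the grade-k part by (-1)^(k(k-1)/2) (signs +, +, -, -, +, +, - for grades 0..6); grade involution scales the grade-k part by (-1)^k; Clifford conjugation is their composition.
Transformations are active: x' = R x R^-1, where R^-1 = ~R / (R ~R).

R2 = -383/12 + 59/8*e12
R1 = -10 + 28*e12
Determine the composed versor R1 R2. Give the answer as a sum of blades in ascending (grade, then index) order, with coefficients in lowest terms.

Distribute over the terms of R1 (each basis-blade product reordered to ascending indices, repeated generators contracted through their squares):
(-10) R2 = 1915/6 - 295/4*e12
(28*e12) R2 = 413/2 - 2681/3*e12
Summing the partial products and collecting blades:
Answer: 1577/3 - 11609/12*e12


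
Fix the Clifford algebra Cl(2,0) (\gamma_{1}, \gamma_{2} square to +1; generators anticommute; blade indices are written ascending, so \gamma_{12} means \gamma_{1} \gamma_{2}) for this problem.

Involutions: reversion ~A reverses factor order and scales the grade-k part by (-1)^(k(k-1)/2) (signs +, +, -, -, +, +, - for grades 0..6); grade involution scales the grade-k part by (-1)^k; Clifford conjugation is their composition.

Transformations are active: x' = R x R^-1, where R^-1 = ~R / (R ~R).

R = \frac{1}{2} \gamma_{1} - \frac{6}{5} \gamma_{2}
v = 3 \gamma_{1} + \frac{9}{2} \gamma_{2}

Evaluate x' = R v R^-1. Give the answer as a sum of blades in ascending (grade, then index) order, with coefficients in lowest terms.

~R = \frac{1}{2} \gamma_{1} - \frac{6}{5} \gamma_{2}, and R ~R = \frac{169}{100}, so R^-1 = ~R / (\frac{169}{100}).
R v = -\frac{39}{10} + \frac{117}{20} \gamma_{12}
Answer: -\frac{69}{13} \gamma_{1} + \frac{27}{26} \gamma_{2}


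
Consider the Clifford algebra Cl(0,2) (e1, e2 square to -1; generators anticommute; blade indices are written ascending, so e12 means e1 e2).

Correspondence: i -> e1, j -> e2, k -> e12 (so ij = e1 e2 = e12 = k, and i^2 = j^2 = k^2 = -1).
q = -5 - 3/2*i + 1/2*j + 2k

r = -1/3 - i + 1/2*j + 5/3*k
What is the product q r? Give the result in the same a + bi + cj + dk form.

In blades: q = -5 - 3/2*e1 + 1/2*e2 + 2*e12, r = -1/3 - e1 + 1/2*e2 + 5/3*e12.
Distribute q over r term by term (generator squares from the signature, products reordered to ascending indices): (-5)*r = 5/3 + 5*e1 - 5/2*e2 - 25/3*e12; (-3/2*e1)*r = -3/2 + 1/2*e1 + 5/2*e2 - 3/4*e12; (1/2*e2)*r = -1/4 + 5/6*e1 - 1/6*e2 + 1/2*e12; (2*e12)*r = -10/3 - e1 - 2*e2 - 2/3*e12.
Sum: -41/12 + 16/3*e1 - 13/6*e2 - 37/4*e12; translating back through the correspondence:
Answer: -41/12 + 16/3*i - 13/6*j - 37/4*k


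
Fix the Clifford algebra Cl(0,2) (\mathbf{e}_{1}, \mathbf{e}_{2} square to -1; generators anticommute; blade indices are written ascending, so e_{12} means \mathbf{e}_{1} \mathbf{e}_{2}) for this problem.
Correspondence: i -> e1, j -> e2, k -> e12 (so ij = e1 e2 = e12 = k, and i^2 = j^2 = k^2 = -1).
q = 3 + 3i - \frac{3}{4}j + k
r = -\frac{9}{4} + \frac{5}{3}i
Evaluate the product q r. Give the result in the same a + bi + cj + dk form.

In blades: q = 3 + 3 e_{1} - \frac{3}{4} e_{2} + e_{12}, r = -\frac{9}{4} + \frac{5}{3} e_{1}.
Distribute q over r term by term (generator squares from the signature, products reordered to ascending indices): (3)*r = -\frac{27}{4} + 5 e_{1}; (3 e_{1})*r = -5 - \frac{27}{4} e_{1}; (-\frac{3}{4} e_{2})*r = \frac{27}{16} e_{2} + \frac{5}{4} e_{12}; (e_{12})*r = \frac{5}{3} e_{2} - \frac{9}{4} e_{12}.
Sum: -\frac{47}{4} - \frac{7}{4} e_{1} + \frac{161}{48} e_{2} - e_{12}; translating back through the correspondence:
Answer: -\frac{47}{4} - \frac{7}{4}i + \frac{161}{48}j - k


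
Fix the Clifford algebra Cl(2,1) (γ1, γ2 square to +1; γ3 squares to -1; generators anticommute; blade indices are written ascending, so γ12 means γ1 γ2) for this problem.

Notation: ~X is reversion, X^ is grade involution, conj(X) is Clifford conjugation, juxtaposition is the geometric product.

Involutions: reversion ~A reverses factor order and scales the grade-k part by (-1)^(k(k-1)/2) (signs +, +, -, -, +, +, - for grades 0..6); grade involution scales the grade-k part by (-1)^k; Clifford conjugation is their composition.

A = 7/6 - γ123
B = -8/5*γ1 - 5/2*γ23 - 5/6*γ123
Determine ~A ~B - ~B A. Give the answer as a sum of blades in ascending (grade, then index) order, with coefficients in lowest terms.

first term: 5/6 + 19/30*γ1 + 79/60*γ23 + 35/36*γ123
second term: -5/6 - 131/30*γ1 + 271/60*γ23 + 35/36*γ123
Answer: 5/3 + 5*γ1 - 16/5*γ23


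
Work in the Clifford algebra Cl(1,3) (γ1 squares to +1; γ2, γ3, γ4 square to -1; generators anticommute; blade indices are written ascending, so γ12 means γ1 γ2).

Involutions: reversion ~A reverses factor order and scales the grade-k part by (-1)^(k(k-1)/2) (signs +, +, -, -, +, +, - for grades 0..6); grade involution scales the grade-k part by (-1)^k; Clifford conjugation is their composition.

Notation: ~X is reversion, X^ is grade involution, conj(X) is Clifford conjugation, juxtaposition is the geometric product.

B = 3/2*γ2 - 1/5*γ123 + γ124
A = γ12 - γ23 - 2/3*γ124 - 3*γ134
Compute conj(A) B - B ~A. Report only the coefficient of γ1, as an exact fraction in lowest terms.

first term: 2/3 + 17/10*γ1 + 17/10*γ3 - γ4 - γ14 + 3*γ23 + 3/5*γ24 - 2/15*γ34 + γ134 - 9/2*γ1234
second term: -2/3 - 13/10*γ1 - 13/10*γ3 - γ4 + γ14 + 3*γ23 + 3/5*γ24 - 2/15*γ34 - γ134 - 9/2*γ1234
Answer: 3


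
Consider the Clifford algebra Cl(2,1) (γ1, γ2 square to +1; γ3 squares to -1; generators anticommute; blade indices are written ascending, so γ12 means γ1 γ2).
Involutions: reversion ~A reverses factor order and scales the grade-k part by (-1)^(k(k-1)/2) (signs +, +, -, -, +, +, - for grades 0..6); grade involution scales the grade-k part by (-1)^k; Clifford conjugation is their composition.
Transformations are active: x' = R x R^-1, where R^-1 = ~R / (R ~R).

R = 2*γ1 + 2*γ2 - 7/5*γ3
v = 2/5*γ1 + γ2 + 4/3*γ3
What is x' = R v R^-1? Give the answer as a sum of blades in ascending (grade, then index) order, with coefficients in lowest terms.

~R = 2*γ1 + 2*γ2 - 7/5*γ3, and R ~R = 151/25, so R^-1 = ~R / (151/25).
R v = 14/3 + 6/5*γ12 + 242/75*γ13 + 61/15*γ23
Answer: 6094/2265*γ1 + 947/453*γ2 - 528/151*γ3


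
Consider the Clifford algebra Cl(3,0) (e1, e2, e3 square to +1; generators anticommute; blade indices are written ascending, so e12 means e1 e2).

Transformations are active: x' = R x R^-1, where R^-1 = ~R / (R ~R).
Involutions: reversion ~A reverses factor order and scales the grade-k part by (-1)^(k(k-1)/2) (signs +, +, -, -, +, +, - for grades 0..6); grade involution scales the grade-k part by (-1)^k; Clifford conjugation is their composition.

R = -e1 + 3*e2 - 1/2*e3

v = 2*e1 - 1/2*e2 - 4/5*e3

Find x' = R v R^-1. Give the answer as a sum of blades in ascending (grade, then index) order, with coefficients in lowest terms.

~R = -e1 + 3*e2 - 1/2*e3, and R ~R = 41/4, so R^-1 = ~R / (41/4).
R v = -31/10 - 11/2*e12 + 9/5*e13 - 53/20*e23
Answer: -286/205*e1 - 539/410*e2 + 226/205*e3


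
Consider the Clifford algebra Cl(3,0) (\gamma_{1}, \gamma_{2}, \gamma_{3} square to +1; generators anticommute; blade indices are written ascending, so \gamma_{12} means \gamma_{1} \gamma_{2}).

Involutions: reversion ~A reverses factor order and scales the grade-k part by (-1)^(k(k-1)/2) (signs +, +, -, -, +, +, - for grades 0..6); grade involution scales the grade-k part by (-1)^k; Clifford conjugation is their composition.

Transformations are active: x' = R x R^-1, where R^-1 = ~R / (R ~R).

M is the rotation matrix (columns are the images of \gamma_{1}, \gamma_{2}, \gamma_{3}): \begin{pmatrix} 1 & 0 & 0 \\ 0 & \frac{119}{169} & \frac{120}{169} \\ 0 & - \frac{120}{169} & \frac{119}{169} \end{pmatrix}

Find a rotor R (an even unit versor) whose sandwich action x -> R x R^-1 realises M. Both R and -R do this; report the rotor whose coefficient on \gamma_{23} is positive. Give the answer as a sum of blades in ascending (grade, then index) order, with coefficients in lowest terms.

Method: write R = a + b12*\gamma_{12} + b13*\gamma_{13} + b23*\gamma_{23} with a^2 + b12^2 + b13^2 + b23^2 = 1 (so R^-1 = ~R). Expanding the columns R e_j ~R gives tr M = 4a^2 - 1 and, from the antisymmetric part, M21 - M12 = -4a*b12, M13 - M31 = 4a*b13, M32 - M23 = -4a*b23.
Here tr M = \frac{407}{169}, so a^2 = (1 + tr M)/4 = \frac{144}{169} and a = ±\frac{12}{13}. Taking a = \frac{12}{13}: M21 - M12 = 0, M13 - M31 = 0, M32 - M23 = -\frac{240}{169}, giving b12 = 0, b13 = 0, b23 = \frac{5}{13}, i.e. R = \frac{12}{13} + \frac{5}{13} \gamma_{23}.
Its \gamma_{23} coefficient is already positive.
Answer: \frac{12}{13} + \frac{5}{13} \gamma_{23}. Key observation: the double cover Spin(3) -> SO(3) sends R and -R to the same matrix (trace \frac{407}{169} here), so the stated sign of the \gamma_{23} coefficient is what selects one sheet.


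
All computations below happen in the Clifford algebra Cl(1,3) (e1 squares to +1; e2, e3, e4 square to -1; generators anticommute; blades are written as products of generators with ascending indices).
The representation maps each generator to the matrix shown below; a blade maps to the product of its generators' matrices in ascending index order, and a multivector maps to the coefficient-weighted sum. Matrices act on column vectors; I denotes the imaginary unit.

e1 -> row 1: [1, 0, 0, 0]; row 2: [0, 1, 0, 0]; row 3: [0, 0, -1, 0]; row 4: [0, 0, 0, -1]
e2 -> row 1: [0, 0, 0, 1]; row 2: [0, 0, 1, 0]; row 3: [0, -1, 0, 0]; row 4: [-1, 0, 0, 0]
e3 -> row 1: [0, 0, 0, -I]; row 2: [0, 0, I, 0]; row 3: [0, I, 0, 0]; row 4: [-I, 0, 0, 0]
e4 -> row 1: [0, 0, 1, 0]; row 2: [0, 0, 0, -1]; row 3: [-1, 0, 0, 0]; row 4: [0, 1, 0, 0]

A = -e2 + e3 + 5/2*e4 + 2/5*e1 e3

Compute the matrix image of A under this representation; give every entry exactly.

Bivector images (products of the table entries): rho(e1 e3) = rho(e1)rho(e3) = row 1: [0, 0, 0, -I]; row 2: [0, 0, I, 0]; row 3: [0, -I, 0, 0]; row 4: [I, 0, 0, 0].
M = (-1)*rho(e2) + (1)*rho(e3) + (5/2)*rho(e4) + (2/5)*rho(e1 e3), summed entrywise:
Answer: row 1: [0, 0, 5/2, -1 - 7*I/5]; row 2: [0, 0, -1 + 7*I/5, -5/2]; row 3: [-5/2, 1 + 3*I/5, 0, 0]; row 4: [1 - 3*I/5, 5/2, 0, 0]


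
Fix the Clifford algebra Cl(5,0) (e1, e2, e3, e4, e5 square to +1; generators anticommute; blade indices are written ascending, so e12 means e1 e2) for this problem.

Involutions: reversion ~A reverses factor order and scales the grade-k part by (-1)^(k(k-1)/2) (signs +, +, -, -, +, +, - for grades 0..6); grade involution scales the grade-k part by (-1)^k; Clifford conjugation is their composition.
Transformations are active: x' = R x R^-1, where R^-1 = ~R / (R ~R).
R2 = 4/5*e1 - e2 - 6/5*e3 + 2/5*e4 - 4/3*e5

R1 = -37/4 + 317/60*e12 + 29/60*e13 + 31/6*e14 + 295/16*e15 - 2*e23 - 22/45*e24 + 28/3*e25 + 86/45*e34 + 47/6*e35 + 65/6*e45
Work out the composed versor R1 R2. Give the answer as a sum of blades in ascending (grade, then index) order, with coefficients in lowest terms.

Distribute over the terms of R2 (each basis-blade product reordered to ascending indices, repeated generators contracted through their squares):
R1 (4/5*e1) = -37/5*e1 - 317/75*e2 - 29/75*e3 - 62/15*e4 - 59/4*e5 - 8/5*e123 - 88/225*e124 + 112/15*e125 + 344/225*e134 + 94/15*e135 + 26/3*e145
R1 (-e2) = -317/60*e1 + 37/4*e2 - 2*e3 - 22/45*e4 + 28/3*e5 + 29/60*e123 + 31/6*e124 + 295/16*e125 - 86/45*e234 - 47/6*e235 - 65/6*e245
R1 (-6/5*e3) = -29/50*e1 + 12/5*e2 + 111/10*e3 + 172/75*e4 + 47/5*e5 - 317/50*e123 + 31/5*e134 + 177/8*e135 - 44/75*e234 + 56/5*e235 - 13*e345
R1 (2/5*e4) = 31/15*e1 - 44/225*e2 + 172/225*e3 - 37/10*e4 - 13/3*e5 + 317/150*e124 + 29/150*e134 - 59/8*e145 - 4/5*e234 - 56/15*e245 - 47/15*e345
R1 (-4/3*e5) = -295/12*e1 - 112/9*e2 - 94/9*e3 - 130/9*e4 + 37/3*e5 - 317/45*e125 - 29/45*e135 - 62/9*e145 + 8/3*e235 + 88/135*e245 - 344/135*e345
Summing the partial products and collecting blades:
Answer: -1789/50*e1 - 313/60*e2 - 29/30*e3 - 3071/150*e4 + 719/60*e5 - 2237/300*e123 + 62/9*e124 + 13579/720*e125 + 713/90*e134 + 9989/360*e135 - 403/72*e145 - 742/225*e234 + 181/30*e235 - 3757/270*e245 - 2522/135*e345


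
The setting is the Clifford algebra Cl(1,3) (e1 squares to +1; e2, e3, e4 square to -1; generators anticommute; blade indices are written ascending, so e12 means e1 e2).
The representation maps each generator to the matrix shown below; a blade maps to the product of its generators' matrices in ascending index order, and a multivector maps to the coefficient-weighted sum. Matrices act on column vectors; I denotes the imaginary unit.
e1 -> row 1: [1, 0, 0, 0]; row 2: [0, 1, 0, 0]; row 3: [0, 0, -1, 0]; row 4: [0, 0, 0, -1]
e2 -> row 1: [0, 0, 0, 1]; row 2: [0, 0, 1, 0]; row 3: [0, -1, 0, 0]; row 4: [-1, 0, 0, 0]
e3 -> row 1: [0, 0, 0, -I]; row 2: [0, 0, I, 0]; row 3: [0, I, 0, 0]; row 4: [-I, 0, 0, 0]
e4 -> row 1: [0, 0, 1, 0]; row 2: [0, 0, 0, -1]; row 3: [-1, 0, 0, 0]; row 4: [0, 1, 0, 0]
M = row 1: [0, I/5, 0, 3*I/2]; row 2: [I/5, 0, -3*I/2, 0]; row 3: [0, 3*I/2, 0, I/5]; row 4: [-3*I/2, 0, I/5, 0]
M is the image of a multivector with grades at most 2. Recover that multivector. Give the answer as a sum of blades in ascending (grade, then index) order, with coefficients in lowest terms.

Method: the blade images are trace-orthogonal — tr(rho(e_A) rho(e_B)^-1) = 4 if A = B and 0 otherwise — and rho(e_A)^-1 = (e_A)^2 * rho(e_A) with (e_A)^2 = +1 or -1, so the coefficient of e_A in the preimage is (e_A)^2 * tr(M rho(e_A))/4.
Nonzero projections over blades of grade <= 2: e13: (e13)^2 = +1, tr(M rho(e13)) = -6, coefficient -3/2; e34: (e34)^2 = -1, tr(M rho(e34)) = 4/5, coefficient -1/5. Every other blade of grade <= 2 projects to 0.
Answer: -3/2*e13 - 1/5*e34


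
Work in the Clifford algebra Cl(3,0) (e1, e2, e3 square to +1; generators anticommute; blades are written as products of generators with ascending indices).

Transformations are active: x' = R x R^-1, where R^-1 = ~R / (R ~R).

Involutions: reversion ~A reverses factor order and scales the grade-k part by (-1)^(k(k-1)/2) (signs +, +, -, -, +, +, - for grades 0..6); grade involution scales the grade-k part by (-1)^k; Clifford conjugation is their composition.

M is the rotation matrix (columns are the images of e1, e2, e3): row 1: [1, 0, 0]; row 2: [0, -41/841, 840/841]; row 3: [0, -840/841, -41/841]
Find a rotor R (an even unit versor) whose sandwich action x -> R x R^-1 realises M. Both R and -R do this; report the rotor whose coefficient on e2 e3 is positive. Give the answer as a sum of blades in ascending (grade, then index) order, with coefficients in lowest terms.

Method: write R = a + b12*e1 e2 + b13*e1 e3 + b23*e2 e3 with a^2 + b12^2 + b13^2 + b23^2 = 1 (so R^-1 = ~R). Expanding the columns R e_j ~R gives tr M = 4a^2 - 1 and, from the antisymmetric part, M21 - M12 = -4a*b12, M13 - M31 = 4a*b13, M32 - M23 = -4a*b23.
Here tr M = 759/841, so a^2 = (1 + tr M)/4 = 400/841 and a = ±20/29. Taking a = 20/29: M21 - M12 = 0, M13 - M31 = 0, M32 - M23 = -1680/841, giving b12 = 0, b13 = 0, b23 = 21/29, i.e. R = 20/29 + 21/29*e2 e3.
Its e2 e3 coefficient is already positive.
Answer: 20/29 + 21/29*e2 e3. Note: both R and -R realise this M (trace 759/841); the covering map identifies them, and the e2 e3-coefficient sign is the tie-breaker.


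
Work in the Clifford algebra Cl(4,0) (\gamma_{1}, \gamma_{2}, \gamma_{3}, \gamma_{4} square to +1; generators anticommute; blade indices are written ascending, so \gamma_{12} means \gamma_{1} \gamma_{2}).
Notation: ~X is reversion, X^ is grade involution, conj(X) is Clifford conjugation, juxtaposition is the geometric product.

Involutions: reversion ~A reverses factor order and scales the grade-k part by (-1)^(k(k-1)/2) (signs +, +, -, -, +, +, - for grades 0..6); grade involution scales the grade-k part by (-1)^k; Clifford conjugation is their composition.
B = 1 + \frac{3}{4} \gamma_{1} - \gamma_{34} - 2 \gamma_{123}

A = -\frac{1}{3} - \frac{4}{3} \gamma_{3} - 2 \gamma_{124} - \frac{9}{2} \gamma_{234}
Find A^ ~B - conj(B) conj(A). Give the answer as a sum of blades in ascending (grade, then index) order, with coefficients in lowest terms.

first term: -\frac{1}{3} - \frac{1}{4} \gamma_{1} - \frac{9}{2} \gamma_{2} + \frac{4}{3} \gamma_{3} + \frac{4}{3} \gamma_{4} + \frac{8}{3} \gamma_{12} - \gamma_{13} + 9 \gamma_{14} + \frac{3}{2} \gamma_{24} + \frac{11}{3} \gamma_{34} - \frac{8}{3} \gamma_{123} + 2 \gamma_{124} + \frac{9}{2} \gamma_{234} - \frac{27}{8} \gamma_{1234}
second term: -\frac{1}{3} + \frac{1}{4} \gamma_{1} + \frac{9}{2} \gamma_{2} + \frac{4}{3} \gamma_{3} - \frac{4}{3} \gamma_{4} - \frac{8}{3} \gamma_{12} - \gamma_{13} - 9 \gamma_{14} + \frac{3}{2} \gamma_{24} - \frac{13}{3} \gamma_{34} - \frac{4}{3} \gamma_{123} - 2 \gamma_{124} - \frac{9}{2} \gamma_{234} + \frac{27}{8} \gamma_{1234}
Answer: -\frac{1}{2} \gamma_{1} - 9 \gamma_{2} + \frac{8}{3} \gamma_{4} + \frac{16}{3} \gamma_{12} + 18 \gamma_{14} + 8 \gamma_{34} - \frac{4}{3} \gamma_{123} + 4 \gamma_{124} + 9 \gamma_{234} - \frac{27}{4} \gamma_{1234}


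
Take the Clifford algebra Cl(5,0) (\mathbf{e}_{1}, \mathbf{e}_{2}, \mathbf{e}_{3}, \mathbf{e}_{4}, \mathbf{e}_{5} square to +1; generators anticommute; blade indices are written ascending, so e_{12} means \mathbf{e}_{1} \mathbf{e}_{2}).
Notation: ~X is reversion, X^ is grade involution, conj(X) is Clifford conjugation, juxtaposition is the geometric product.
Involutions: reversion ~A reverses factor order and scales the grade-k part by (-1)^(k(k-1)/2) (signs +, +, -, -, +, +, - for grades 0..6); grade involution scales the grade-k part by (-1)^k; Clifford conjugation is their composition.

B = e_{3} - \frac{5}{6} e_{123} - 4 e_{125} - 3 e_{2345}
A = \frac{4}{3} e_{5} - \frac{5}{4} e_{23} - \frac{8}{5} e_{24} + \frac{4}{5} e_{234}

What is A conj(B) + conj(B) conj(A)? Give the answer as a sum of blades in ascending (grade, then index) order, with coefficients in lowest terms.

first term: -\frac{25}{24} e_{1} + \frac{5}{4} e_{2} + \frac{12}{5} e_{5} - \frac{16}{3} e_{12} - \frac{2}{3} e_{14} + \frac{4}{5} e_{24} + \frac{92}{15} e_{35} - \frac{15}{4} e_{45} + \frac{4}{3} e_{134} - 5 e_{135} - \frac{32}{5} e_{145} + \frac{12}{5} e_{234} + \frac{10}{9} e_{1235} + \frac{16}{5} e_{1345}
second term: \frac{25}{24} e_{1} + \frac{5}{4} e_{2} - \frac{12}{5} e_{5} + \frac{16}{3} e_{12} + \frac{2}{3} e_{14} + \frac{4}{5} e_{24} - \frac{52}{15} e_{35} + \frac{15}{4} e_{45} + \frac{4}{3} e_{134} - 5 e_{135} - \frac{32}{5} e_{145} + \frac{28}{5} e_{234} + \frac{10}{9} e_{1235} + \frac{16}{5} e_{1345}
Answer: \frac{5}{2} e_{2} + \frac{8}{5} e_{24} + \frac{8}{3} e_{35} + \frac{8}{3} e_{134} - 10 e_{135} - \frac{64}{5} e_{145} + 8 e_{234} + \frac{20}{9} e_{1235} + \frac{32}{5} e_{1345}


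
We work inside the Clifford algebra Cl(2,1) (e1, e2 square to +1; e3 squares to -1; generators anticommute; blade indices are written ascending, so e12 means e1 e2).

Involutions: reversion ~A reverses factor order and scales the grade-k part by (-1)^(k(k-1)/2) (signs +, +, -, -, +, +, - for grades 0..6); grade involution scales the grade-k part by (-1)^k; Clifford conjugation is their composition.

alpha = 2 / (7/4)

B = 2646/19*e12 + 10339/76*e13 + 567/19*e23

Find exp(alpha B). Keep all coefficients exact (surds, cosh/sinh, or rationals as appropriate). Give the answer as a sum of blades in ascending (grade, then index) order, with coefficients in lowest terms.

B^2 term by term: the squares give (2646/19)^2*(e12)^2 + (10339/76)^2*(e13)^2 + (567/19)^2*(e23)^2 = 7001316/361*(-1) + 106894921/5776*(+1) + 321489/361*(+1) = 49/16 (each basis 2-blade squares to minus the product of its generators' squares); cross terms between blades sharing an index anticommute and cancel. So B^2 = 49/16.
B^2 = 49/16 — hyperbolic case — the even/odd split gives cosh and sinh: l = 7/4, alpha*l = 2, so exp(alpha B) = cosh(2) + (sinh(2)/(7/4))*B = cosh(2) + (4*sinh(2)/7)*B.
Answer: cosh(2) + 1512*sinh(2)/19*e12 + 1477*sinh(2)/19*e13 + 324*sinh(2)/19*e23


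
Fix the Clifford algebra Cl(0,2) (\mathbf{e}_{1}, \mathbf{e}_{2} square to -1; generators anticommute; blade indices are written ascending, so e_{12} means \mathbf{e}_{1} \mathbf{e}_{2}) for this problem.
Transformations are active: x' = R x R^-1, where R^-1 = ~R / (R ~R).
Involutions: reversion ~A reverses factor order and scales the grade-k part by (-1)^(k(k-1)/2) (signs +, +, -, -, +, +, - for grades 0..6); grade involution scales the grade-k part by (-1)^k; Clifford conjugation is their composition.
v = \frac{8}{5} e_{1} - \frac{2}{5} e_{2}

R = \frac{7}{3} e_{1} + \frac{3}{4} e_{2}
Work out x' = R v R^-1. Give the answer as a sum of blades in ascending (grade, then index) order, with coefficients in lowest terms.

~R = \frac{7}{3} e_{1} + \frac{3}{4} e_{2}, and R ~R = -\frac{865}{144}, so R^-1 = ~R / (-\frac{865}{144}).
R v = -\frac{103}{30} - \frac{32}{15} e_{12}
Answer: \frac{4616}{4325} e_{1} + \frac{5438}{4325} e_{2}


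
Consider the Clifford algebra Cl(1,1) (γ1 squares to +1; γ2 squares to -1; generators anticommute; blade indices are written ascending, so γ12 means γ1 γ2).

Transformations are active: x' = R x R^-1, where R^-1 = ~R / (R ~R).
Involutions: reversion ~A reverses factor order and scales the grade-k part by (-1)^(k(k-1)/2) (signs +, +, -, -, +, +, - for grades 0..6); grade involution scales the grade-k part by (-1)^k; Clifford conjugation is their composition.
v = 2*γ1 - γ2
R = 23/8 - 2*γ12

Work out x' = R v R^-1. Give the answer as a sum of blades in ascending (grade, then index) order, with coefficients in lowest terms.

~R = 23/8 + 2*γ12, and R ~R = 273/64, so R^-1 = ~R / (273/64).
R v = 15/4*γ1 + 9/8*γ2
Answer: 278/91*γ1 + 229/91*γ2


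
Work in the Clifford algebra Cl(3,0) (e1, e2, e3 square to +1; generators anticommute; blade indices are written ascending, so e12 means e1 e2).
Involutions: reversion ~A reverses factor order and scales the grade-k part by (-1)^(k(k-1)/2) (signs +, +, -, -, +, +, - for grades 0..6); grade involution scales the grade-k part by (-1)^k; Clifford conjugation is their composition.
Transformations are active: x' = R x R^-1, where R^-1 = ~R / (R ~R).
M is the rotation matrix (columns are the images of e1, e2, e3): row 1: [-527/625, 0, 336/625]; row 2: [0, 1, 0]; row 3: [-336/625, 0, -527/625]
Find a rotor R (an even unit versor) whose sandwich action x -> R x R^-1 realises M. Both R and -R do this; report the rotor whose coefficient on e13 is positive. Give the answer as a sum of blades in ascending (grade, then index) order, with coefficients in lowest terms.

Method: write R = a + b12*e12 + b13*e13 + b23*e23 with a^2 + b12^2 + b13^2 + b23^2 = 1 (so R^-1 = ~R). Expanding the columns R e_j ~R gives tr M = 4a^2 - 1 and, from the antisymmetric part, M21 - M12 = -4a*b12, M13 - M31 = 4a*b13, M32 - M23 = -4a*b23.
Here tr M = -429/625, so a^2 = (1 + tr M)/4 = 49/625 and a = ±7/25. Taking a = 7/25: M21 - M12 = 0, M13 - M31 = 672/625, M32 - M23 = 0, giving b12 = 0, b13 = 24/25, b23 = 0, i.e. R = 7/25 + 24/25*e13.
Its e13 coefficient is already positive.
Answer: 7/25 + 24/25*e13. Note: both R and -R realise this M (trace -429/625); the covering map identifies them, and the e13-coefficient sign is the tie-breaker.


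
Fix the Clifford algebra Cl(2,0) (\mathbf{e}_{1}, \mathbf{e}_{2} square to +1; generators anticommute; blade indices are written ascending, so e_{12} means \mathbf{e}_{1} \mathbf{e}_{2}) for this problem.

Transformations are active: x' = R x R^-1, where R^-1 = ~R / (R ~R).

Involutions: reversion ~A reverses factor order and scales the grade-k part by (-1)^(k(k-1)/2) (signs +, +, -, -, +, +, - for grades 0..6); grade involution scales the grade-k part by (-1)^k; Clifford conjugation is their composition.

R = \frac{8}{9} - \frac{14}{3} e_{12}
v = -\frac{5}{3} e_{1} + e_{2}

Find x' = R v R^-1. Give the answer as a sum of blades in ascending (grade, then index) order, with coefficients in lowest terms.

~R = \frac{8}{9} + \frac{14}{3} e_{12}, and R ~R = \frac{1828}{81}, so R^-1 = ~R / (\frac{1828}{81}).
R v = -\frac{166}{27} e_{1} - \frac{62}{9} e_{2}
Answer: \frac{1621}{1371} e_{1} - \frac{705}{457} e_{2}


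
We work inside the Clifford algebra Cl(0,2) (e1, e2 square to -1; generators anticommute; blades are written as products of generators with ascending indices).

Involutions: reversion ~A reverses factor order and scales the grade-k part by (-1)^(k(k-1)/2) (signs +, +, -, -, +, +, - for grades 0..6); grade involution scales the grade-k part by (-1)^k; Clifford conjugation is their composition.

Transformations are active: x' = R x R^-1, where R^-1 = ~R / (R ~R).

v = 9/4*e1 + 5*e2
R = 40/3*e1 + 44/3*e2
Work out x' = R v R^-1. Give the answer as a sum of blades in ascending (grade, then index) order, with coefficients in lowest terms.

~R = 40/3*e1 + 44/3*e2, and R ~R = -3536/9, so R^-1 = ~R / (-3536/9).
R v = -310/3 + 101/3*e1 e2
Answer: 4211/884*e1 + 600/221*e2


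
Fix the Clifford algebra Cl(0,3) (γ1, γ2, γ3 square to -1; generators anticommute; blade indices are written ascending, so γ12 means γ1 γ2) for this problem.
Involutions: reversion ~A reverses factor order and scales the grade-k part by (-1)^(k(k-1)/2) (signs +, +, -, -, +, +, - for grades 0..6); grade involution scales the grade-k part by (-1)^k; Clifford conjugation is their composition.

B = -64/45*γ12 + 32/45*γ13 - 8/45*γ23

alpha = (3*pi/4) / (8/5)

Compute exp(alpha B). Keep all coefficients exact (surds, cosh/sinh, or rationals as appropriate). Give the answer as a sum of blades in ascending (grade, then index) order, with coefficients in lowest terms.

B^2 term by term: the squares give (-64/45)^2*(γ12)^2 + (32/45)^2*(γ13)^2 + (-8/45)^2*(γ23)^2 = 4096/2025*(-1) + 1024/2025*(-1) + 64/2025*(-1) = -64/25 (each basis 2-blade squares to minus the product of its generators' squares); cross terms between blades sharing an index anticommute and cancel. So B^2 = -64/25.
B^2 = -64/25 — circular case — the even/odd split gives cos and sin: l = 8/5, alpha*l = 3*pi/4, so exp(alpha B) = cos(3*pi/4) + (sin(3*pi/4)/(8/5))*B = -sqrt(2)/2 + (5*sqrt(2)/16)*B.
Answer: -sqrt(2)/2 - 4*sqrt(2)/9*γ12 + 2*sqrt(2)/9*γ13 - sqrt(2)/18*γ23


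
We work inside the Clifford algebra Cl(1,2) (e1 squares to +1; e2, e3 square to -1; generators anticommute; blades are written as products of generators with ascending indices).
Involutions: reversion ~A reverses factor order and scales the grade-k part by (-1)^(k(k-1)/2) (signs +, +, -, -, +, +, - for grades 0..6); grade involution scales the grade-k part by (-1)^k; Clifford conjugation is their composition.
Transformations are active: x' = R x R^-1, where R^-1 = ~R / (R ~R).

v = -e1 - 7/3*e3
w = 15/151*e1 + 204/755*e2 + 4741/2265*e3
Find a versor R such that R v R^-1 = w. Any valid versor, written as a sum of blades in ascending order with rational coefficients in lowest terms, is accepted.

Here q(v) = q(w) = -40/9; the classical choice R = v + w = -136/151*e1 + 204/755*e2 - 544/2265*e3 then realises v -> w under the sandwich.
Answer: -136/151*e1 + 204/755*e2 - 544/2265*e3
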